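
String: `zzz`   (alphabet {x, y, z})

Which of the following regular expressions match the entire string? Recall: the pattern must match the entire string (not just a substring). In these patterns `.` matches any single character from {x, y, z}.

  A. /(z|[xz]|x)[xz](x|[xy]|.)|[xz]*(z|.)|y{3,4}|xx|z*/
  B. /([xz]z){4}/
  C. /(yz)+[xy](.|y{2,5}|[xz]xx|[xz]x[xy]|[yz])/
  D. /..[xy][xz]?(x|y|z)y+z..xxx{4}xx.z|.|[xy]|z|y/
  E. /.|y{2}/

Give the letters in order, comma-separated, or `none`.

A → match
B → no match
C → no match — must start with `yz`
D → no match
E → no match

A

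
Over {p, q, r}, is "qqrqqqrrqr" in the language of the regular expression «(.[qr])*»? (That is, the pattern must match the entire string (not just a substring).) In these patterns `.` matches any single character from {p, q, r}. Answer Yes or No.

Yes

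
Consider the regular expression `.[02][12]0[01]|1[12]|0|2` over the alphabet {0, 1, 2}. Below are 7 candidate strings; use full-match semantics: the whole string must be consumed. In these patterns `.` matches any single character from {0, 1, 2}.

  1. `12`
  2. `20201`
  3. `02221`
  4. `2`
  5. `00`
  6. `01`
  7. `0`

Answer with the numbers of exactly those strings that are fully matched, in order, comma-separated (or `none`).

1, 2, 4, 7

1 → match
2 → match
3 → no match
4 → match
5 → no match
6 → no match
7 → match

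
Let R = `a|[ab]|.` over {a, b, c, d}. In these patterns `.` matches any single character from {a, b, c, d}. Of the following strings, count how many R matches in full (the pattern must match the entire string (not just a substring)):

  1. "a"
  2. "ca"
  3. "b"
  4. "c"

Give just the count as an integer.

3

1 → match
2 → no match
3 → match
4 → match
Total matched: 3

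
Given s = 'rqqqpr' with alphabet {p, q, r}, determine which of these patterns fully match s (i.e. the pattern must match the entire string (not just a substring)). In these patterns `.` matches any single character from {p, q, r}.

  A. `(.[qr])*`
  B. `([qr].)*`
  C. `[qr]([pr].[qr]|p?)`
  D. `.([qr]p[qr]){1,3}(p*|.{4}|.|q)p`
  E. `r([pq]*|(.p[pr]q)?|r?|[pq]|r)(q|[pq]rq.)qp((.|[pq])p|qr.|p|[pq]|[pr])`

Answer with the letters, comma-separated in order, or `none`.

A, E

A → match
B → no match
C → no match
D → no match — must end with 'p'
E → match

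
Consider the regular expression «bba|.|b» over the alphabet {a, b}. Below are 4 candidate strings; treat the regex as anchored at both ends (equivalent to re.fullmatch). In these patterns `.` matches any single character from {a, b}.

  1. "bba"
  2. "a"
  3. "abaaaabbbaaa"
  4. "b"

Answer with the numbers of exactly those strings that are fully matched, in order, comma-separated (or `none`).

1, 2, 4

1 → match
2 → match
3 → no match
4 → match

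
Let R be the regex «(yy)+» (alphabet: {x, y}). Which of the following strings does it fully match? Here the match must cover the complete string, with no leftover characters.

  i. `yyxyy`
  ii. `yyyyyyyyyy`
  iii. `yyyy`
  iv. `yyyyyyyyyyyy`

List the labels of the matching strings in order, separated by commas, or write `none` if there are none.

i → no match
ii → match
iii → match
iv → match

ii, iii, iv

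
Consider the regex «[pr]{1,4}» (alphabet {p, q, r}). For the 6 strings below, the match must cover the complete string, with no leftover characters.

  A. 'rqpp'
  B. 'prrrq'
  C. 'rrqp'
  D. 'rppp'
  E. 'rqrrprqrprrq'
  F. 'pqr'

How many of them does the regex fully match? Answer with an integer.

A → no match
B → no match
C → no match
D → match
E → no match
F → no match
Total matched: 1

1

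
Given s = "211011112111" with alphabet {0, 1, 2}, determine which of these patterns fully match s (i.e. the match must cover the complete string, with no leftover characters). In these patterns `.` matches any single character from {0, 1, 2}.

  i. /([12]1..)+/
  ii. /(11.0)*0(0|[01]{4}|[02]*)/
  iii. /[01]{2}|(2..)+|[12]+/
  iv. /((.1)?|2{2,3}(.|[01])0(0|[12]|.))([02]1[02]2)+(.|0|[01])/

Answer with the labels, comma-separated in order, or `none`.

i → match
ii → no match
iii → no match
iv → no match

i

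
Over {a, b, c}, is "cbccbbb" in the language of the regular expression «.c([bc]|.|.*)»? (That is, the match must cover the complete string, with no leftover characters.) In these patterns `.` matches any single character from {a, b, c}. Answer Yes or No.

No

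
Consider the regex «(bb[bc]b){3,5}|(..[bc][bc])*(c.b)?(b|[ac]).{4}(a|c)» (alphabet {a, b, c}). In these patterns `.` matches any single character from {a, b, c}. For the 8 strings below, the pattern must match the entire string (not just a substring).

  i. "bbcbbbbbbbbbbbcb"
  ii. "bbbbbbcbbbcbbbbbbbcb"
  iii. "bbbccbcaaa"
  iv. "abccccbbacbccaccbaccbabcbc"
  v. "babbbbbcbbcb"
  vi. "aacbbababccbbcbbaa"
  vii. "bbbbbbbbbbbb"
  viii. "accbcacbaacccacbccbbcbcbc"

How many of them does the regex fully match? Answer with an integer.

6

i → match
ii → match
iii → match
iv → match
v → no match
vi → no match
vii → match
viii → match
Total matched: 6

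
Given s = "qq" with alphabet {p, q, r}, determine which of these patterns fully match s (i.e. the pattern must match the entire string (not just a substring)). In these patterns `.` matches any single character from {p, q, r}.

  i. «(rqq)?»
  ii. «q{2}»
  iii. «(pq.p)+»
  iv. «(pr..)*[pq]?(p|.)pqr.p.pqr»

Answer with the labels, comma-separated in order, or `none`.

ii

i → no match
ii → match
iii → no match — must start with "pq"
iv → no match — must end with "pqr"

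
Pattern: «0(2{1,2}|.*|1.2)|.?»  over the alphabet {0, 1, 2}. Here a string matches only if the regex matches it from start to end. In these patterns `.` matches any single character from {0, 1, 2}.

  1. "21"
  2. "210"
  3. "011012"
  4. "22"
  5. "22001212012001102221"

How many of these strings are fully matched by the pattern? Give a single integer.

1 → no match
2 → no match
3 → match
4 → no match
5 → no match
Total matched: 1

1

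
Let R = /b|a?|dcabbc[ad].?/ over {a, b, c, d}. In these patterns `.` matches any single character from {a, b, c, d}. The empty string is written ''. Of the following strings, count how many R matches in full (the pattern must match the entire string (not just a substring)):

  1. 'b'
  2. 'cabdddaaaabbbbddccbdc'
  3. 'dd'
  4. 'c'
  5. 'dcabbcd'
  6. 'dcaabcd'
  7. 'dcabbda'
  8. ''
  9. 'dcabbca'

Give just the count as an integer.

4

1 → match
2 → no match
3 → no match
4 → no match
5 → match
6 → no match
7 → no match
8 → match
9 → match
Total matched: 4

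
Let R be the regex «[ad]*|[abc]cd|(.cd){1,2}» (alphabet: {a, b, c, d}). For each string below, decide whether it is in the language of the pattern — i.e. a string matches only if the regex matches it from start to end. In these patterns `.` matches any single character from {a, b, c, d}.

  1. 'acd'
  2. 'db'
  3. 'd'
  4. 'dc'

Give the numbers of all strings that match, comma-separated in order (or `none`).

1, 3

1 → match
2 → no match
3 → match
4 → no match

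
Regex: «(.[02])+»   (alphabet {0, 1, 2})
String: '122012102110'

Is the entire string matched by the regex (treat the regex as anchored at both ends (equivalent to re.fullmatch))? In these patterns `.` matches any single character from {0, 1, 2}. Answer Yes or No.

No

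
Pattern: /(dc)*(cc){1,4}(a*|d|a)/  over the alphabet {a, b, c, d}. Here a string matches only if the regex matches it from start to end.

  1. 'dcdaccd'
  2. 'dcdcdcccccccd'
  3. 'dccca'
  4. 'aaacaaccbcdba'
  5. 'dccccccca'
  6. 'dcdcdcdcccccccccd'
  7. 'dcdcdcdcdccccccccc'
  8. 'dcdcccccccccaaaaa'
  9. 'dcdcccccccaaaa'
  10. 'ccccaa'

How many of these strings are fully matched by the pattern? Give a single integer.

1. 'dcdaccd' → no match
2 → match
3. 'dccca' → match
4 → no match
5. 'dccccccca' → match
6 → match
7 → match
8 → match
9 → match
10. 'ccccaa' → match
Total matched: 8

8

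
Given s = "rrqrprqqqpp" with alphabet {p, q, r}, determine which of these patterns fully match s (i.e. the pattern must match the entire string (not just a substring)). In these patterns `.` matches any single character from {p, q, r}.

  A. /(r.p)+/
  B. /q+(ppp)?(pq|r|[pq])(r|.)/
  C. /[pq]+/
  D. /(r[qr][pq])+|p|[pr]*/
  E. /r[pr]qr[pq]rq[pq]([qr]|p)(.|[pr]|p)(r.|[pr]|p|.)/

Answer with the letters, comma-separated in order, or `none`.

A → no match
B → no match — must start with "q"
C → no match
D → no match
E → match

E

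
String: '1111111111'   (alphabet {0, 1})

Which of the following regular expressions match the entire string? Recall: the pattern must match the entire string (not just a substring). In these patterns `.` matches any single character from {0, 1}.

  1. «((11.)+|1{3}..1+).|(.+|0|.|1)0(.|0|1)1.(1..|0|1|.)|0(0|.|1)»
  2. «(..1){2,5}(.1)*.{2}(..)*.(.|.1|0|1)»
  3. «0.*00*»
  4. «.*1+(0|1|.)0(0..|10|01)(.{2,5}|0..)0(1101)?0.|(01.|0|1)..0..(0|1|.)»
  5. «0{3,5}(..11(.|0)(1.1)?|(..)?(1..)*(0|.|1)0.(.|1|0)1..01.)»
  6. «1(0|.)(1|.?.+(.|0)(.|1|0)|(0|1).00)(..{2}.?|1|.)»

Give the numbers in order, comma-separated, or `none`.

1 → match
2 → match
3 → no match — must start with '0'
4 → no match
5 → no match — must start with '0'
6 → match

1, 2, 6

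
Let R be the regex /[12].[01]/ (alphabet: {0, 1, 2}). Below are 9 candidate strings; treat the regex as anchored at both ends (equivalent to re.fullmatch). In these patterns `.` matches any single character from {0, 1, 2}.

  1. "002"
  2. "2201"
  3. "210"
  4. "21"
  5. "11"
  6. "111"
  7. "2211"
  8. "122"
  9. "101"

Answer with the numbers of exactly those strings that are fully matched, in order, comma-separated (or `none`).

1 → no match
2 → no match
3 → match
4 → no match
5 → no match
6 → match
7 → no match
8 → no match
9 → match

3, 6, 9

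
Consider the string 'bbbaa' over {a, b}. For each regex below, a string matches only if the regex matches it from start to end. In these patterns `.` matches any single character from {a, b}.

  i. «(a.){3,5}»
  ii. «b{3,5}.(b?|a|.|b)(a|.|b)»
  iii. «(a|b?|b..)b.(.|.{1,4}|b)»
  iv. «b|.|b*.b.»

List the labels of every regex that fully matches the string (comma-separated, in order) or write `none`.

ii, iii

i → no match — must start with 'a'
ii → match
iii → match
iv → no match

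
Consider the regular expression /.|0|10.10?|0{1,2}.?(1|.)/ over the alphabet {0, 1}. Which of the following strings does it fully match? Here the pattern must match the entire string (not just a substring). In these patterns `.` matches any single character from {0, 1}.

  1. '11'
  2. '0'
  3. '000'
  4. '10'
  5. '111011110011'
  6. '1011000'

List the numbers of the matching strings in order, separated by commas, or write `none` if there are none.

2, 3

1. '11' → no match
2. '0' → match
3. '000' → match
4. '10' → no match
5. '111011110011' → no match
6. '1011000' → no match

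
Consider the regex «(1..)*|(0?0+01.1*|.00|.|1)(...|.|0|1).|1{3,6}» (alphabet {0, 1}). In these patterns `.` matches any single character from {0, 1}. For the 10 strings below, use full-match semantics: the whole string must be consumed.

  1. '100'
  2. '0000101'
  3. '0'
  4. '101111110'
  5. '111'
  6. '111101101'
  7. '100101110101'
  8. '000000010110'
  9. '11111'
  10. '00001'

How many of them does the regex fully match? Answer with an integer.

1. '100' → match
2. '0000101' → match
3. '0' → no match
4. '101111110' → match
5. '111' → match
6. '111101101' → match
7. '100101110101' → match
8. '000000010110' → match
9. '11111' → match
10. '00001' → match
Total matched: 9

9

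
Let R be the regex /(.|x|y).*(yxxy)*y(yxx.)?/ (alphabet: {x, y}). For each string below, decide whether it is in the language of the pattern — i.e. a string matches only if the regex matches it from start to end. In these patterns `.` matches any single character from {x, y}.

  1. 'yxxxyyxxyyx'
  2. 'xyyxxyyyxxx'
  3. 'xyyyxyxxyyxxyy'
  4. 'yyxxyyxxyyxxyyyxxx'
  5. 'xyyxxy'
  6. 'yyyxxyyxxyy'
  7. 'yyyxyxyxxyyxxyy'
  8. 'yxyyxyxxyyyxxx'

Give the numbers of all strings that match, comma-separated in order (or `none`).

2, 3, 4, 5, 6, 7, 8

1 → no match
2 → match
3 → match
4 → match
5 → match
6 → match
7 → match
8 → match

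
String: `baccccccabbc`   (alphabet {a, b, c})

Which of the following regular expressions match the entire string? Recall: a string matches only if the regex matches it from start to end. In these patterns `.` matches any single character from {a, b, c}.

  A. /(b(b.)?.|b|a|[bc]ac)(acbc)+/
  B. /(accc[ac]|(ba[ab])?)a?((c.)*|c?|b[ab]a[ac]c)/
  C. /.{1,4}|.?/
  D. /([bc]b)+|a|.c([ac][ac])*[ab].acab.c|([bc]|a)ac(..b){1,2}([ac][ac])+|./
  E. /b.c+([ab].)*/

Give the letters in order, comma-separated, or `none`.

A → no match — must end with `acbc`
B → no match
C → no match
D → no match
E → match

E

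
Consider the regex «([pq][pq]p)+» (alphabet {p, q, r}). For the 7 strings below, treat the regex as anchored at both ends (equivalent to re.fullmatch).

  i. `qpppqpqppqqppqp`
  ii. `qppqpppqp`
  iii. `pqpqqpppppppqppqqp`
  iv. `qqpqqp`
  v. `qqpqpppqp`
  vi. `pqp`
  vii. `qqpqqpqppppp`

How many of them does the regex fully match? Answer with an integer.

i → match
ii → match
iii → match
iv → match
v → match
vi → match
vii → match
Total matched: 7

7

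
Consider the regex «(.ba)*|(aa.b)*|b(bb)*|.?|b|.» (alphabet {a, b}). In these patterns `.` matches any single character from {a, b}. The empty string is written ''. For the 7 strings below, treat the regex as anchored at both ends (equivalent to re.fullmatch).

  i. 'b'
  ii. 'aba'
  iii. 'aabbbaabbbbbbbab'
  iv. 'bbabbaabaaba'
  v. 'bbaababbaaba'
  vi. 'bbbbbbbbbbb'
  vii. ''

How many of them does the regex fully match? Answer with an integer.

6

i → match
ii → match
iii → no match
iv → match
v → match
vi → match
vii → match
Total matched: 6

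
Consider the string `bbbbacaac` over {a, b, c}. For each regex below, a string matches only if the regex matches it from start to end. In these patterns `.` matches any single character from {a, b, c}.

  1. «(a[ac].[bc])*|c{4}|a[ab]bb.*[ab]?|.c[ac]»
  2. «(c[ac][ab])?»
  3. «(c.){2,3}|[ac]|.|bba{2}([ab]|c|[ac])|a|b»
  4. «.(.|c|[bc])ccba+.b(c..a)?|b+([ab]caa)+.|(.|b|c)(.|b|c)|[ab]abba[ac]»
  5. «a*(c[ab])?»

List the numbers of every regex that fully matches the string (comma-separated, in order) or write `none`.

1 → no match
2 → no match
3 → no match
4 → match
5 → no match

4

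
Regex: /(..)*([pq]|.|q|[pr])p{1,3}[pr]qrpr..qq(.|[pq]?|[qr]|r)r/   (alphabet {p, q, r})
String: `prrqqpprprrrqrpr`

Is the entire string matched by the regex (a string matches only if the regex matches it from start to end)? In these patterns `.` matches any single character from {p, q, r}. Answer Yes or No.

No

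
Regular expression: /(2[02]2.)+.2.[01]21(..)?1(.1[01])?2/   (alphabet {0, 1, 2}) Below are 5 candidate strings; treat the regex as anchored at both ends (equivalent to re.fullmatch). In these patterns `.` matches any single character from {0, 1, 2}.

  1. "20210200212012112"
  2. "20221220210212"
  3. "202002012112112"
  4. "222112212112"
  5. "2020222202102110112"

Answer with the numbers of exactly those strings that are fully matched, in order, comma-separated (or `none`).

1, 2, 3, 4, 5

1 → match
2 → match
3 → match
4. "222112212112" → match
5 → match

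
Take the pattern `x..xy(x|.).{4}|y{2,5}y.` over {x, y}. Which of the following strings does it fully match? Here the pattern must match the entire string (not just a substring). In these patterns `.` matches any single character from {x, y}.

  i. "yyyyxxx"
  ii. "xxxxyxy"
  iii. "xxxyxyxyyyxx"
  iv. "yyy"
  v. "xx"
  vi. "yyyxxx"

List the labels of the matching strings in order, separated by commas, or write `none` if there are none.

none

i → no match
ii → no match
iii → no match
iv → no match
v → no match
vi → no match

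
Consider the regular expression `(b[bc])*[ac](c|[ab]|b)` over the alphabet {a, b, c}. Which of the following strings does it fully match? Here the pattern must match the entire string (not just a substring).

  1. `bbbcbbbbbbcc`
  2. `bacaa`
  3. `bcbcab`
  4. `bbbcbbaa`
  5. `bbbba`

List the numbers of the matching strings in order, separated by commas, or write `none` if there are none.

1, 3, 4

1 → match
2 → no match
3 → match
4 → match
5 → no match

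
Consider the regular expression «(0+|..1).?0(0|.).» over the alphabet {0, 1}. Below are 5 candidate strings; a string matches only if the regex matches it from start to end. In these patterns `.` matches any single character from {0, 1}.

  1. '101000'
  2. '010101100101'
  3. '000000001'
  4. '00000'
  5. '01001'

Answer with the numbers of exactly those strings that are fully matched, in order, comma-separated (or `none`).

1. '101000' → match
2. '010101100101' → no match
3. '000000001' → match
4. '00000' → match
5. '01001' → match

1, 3, 4, 5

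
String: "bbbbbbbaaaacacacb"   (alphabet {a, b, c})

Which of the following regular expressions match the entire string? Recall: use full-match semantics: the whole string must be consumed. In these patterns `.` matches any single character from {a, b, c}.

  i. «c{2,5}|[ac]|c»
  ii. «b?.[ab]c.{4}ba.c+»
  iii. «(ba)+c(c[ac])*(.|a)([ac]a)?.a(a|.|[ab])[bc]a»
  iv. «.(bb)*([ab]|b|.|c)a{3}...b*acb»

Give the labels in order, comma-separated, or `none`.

i → no match
ii → no match — must end with "c"
iii → no match — must start with "ba"
iv → match

iv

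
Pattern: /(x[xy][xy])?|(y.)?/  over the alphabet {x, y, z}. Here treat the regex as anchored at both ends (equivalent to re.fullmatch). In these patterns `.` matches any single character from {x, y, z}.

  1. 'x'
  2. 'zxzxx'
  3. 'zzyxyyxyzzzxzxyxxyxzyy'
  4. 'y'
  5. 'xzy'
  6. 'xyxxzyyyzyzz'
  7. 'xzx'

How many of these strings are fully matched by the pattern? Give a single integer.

0

1 → no match
2 → no match
3 → no match
4 → no match
5 → no match
6 → no match
7 → no match
Total matched: 0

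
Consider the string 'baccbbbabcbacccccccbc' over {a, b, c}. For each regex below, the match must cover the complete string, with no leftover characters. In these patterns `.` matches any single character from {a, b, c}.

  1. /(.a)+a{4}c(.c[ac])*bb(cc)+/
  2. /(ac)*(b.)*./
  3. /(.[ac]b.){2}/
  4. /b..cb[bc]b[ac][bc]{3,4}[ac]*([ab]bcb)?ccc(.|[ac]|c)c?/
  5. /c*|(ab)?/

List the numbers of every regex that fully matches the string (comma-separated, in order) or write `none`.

4

1 → no match — must end with 'cc'
2 → no match
3 → no match
4 → match
5 → no match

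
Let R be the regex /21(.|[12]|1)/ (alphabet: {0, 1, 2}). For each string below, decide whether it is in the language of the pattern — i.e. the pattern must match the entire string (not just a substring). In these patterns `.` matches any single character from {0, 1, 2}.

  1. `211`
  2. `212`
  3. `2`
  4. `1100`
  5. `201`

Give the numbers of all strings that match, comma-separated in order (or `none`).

1, 2

1 → match
2 → match
3 → no match — must start with `21`
4 → no match — must start with `21`
5 → no match — must start with `21`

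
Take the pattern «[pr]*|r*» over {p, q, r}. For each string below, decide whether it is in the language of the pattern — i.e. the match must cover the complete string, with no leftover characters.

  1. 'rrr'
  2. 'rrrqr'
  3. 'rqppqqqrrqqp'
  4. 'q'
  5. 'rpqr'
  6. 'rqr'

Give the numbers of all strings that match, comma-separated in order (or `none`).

1

1 → match
2 → no match
3 → no match
4 → no match
5 → no match
6 → no match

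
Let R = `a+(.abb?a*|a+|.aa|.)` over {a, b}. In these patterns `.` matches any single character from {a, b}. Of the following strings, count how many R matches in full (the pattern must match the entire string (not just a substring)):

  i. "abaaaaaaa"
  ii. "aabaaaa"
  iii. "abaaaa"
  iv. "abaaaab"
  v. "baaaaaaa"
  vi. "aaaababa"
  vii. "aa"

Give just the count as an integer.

2

i → no match
ii → no match
iii → no match
iv → no match
v → no match — must start with "a"
vi → match
vii → match
Total matched: 2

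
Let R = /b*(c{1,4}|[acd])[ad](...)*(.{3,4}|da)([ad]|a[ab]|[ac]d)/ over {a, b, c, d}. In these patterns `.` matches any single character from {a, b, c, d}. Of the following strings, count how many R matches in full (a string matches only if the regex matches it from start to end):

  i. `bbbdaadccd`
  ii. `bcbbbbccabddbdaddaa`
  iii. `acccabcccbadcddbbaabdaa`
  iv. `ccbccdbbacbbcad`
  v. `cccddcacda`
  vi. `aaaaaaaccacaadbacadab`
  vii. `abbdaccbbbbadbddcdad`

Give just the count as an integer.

1

i → match
ii → no match
iii → no match
iv → no match
v → no match
vi → no match
vii → no match
Total matched: 1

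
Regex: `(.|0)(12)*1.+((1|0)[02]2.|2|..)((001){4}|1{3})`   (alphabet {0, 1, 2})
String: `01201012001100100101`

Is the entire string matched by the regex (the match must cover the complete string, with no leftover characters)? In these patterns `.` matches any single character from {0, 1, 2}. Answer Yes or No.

No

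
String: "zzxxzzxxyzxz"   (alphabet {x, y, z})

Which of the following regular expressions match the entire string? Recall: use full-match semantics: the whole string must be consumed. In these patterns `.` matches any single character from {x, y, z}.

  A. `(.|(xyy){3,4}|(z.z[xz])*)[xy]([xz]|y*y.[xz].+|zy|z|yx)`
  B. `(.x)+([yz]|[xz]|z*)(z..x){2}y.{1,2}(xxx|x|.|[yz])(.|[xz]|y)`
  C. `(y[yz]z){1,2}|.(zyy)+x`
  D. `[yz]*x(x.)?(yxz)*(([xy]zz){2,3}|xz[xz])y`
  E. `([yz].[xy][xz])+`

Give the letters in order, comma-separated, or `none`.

A → no match
B → no match
C → no match
D → no match — must end with "y"
E → match

E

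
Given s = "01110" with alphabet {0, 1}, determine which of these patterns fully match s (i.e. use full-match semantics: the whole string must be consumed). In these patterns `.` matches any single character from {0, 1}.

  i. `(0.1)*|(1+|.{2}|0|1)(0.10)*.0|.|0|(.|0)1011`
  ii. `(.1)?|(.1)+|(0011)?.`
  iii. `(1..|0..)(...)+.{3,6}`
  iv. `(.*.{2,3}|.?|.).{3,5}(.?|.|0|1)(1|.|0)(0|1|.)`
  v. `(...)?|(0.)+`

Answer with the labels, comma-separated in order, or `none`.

iv

i → no match
ii → no match
iii → no match
iv → match
v → no match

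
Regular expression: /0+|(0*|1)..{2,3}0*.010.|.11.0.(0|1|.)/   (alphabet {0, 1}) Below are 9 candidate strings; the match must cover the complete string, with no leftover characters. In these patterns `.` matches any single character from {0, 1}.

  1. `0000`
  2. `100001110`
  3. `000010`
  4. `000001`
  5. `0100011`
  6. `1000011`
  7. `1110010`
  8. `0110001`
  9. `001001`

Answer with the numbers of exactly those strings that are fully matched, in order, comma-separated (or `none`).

1 → match
2 → no match
3 → no match
4 → no match
5 → no match
6 → no match
7 → match
8 → match
9 → no match

1, 7, 8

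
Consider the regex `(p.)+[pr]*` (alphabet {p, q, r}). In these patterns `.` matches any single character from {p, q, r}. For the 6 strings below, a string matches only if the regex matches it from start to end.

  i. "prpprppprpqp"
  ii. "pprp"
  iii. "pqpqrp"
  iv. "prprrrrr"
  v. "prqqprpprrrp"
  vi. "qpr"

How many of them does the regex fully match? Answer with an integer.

i → no match
ii → match
iii → match
iv → match
v → no match
vi → no match — must start with "p"
Total matched: 3

3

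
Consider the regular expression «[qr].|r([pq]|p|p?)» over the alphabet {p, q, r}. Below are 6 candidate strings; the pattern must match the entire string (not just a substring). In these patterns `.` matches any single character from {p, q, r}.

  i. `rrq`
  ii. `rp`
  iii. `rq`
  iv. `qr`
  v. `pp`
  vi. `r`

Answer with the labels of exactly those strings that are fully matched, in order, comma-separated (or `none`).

i. `rrq` → no match
ii. `rp` → match
iii. `rq` → match
iv. `qr` → match
v. `pp` → no match
vi. `r` → match

ii, iii, iv, vi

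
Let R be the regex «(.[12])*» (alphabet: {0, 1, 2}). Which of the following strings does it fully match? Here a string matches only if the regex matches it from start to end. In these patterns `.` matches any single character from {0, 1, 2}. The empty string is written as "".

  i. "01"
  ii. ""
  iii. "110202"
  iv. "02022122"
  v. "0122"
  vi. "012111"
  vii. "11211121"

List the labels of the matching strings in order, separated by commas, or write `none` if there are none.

i → match
ii → match
iii → match
iv → match
v → match
vi → match
vii → match

i, ii, iii, iv, v, vi, vii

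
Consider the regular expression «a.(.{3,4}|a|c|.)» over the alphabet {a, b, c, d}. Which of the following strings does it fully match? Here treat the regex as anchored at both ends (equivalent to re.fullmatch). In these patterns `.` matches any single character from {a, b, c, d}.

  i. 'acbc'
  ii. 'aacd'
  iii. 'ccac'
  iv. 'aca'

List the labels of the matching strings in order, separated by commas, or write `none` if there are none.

iv

i. 'acbc' → no match
ii. 'aacd' → no match
iii. 'ccac' → no match — must start with 'a'
iv. 'aca' → match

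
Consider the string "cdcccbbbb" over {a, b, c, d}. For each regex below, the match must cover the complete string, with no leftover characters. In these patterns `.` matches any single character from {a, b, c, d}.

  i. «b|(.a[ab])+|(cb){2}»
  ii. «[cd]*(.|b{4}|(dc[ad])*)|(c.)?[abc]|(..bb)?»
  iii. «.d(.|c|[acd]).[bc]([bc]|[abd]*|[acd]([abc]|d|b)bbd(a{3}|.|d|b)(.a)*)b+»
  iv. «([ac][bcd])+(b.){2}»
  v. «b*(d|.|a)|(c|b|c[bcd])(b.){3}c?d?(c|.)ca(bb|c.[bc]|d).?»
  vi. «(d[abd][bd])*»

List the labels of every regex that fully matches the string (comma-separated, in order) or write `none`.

ii, iii

i → no match
ii → match
iii → match
iv → no match
v → no match
vi → no match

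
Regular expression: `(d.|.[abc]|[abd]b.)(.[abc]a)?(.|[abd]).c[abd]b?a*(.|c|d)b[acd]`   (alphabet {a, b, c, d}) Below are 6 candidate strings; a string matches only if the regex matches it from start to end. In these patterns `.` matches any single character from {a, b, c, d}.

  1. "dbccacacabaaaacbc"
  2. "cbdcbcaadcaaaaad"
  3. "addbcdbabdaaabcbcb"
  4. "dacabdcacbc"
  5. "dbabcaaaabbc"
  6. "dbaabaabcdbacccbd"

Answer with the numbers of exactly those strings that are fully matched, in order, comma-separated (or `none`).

1 → match
2 → no match
3 → no match
4. "dacabdcacbc" → no match
5. "dbabcaaaabbc" → match
6 → no match

1, 5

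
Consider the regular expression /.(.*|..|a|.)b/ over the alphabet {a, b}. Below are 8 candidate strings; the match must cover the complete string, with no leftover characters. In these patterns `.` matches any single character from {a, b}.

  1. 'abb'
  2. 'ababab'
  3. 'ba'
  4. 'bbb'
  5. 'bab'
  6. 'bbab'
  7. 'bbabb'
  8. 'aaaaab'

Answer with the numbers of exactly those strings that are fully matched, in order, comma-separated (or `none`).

1 → match
2 → match
3 → no match — must end with 'b'
4 → match
5 → match
6 → match
7 → match
8 → match

1, 2, 4, 5, 6, 7, 8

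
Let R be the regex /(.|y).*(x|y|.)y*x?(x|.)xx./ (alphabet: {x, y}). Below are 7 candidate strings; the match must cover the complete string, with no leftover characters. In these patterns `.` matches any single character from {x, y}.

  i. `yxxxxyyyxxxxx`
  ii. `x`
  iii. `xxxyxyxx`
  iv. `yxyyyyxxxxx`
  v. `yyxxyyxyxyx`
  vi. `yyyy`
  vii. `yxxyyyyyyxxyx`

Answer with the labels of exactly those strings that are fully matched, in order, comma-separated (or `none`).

i → match
ii → no match
iii → no match
iv → match
v → no match
vi → no match
vii → no match

i, iv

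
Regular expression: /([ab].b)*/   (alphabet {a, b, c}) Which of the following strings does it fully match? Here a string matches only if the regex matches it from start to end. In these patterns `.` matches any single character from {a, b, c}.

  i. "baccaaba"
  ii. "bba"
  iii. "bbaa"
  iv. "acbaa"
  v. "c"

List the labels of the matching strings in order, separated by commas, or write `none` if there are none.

none

i → no match
ii → no match
iii → no match
iv → no match
v → no match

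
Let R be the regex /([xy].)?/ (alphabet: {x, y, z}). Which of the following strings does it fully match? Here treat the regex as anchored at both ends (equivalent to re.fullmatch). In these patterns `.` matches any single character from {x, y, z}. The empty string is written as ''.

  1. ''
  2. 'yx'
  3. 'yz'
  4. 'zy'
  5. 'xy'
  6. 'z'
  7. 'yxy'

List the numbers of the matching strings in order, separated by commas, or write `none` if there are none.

1. '' → match
2. 'yx' → match
3. 'yz' → match
4. 'zy' → no match
5. 'xy' → match
6. 'z' → no match
7. 'yxy' → no match

1, 2, 3, 5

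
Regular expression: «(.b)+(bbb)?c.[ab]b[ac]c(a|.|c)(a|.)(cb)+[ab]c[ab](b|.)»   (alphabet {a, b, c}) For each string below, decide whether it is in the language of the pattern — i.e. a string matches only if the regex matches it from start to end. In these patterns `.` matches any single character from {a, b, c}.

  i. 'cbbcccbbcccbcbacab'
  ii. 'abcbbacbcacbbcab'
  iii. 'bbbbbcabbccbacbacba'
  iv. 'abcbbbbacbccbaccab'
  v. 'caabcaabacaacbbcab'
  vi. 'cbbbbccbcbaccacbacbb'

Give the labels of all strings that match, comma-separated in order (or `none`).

i → no match
ii → no match
iii → match
iv → no match
v → no match
vi → no match

iii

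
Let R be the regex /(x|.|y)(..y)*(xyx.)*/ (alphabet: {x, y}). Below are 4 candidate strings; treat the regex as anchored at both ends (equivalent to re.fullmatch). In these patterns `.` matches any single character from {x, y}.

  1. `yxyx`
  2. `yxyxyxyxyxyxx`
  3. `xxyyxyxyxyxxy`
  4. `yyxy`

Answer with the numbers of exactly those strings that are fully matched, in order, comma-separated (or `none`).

1. `yxyx` → no match
2 → match
3 → no match
4. `yyxy` → match

2, 4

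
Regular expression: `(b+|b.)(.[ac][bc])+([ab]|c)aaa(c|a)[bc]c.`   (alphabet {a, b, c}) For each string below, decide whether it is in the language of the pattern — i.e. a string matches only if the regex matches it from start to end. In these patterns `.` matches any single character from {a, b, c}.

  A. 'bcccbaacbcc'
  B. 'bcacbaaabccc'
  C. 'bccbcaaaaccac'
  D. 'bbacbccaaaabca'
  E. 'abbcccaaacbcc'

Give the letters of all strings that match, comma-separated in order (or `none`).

none

A → no match
B → no match
C → no match
D → no match
E → no match — must start with 'b'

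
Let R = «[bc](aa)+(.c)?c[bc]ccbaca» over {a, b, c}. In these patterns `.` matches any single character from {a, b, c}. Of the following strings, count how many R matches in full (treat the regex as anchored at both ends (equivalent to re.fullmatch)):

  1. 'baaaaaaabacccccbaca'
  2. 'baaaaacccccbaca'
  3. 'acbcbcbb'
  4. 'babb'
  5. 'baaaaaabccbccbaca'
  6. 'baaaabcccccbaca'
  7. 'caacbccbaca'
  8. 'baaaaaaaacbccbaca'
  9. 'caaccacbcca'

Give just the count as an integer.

5

1 → no match
2 → match
3 → no match — must end with 'ccbaca'
4 → no match — must end with 'ccbaca'
5 → match
6 → match
7 → match
8 → match
9 → no match — must end with 'ccbaca'
Total matched: 5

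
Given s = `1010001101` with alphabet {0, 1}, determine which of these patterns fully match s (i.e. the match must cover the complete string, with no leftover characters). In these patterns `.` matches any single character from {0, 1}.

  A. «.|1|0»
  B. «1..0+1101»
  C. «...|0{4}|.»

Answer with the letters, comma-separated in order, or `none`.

B

A → no match
B → match
C → no match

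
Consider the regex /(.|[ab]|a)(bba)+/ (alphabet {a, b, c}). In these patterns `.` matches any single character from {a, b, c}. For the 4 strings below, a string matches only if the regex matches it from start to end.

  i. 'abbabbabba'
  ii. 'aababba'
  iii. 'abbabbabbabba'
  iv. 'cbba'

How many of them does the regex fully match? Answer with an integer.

i → match
ii → no match
iii → match
iv → match
Total matched: 3

3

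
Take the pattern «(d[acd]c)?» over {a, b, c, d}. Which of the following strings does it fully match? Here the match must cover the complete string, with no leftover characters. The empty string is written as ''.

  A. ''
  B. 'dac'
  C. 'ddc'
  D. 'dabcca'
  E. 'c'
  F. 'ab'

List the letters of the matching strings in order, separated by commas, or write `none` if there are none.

A → match
B → match
C → match
D → no match
E → no match
F → no match

A, B, C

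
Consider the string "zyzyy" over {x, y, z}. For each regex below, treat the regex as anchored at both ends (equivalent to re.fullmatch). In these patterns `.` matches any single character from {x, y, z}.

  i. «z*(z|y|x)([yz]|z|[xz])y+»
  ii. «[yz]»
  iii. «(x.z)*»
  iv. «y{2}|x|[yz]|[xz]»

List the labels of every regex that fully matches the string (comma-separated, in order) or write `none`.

i

i → match
ii → no match
iii → no match
iv → no match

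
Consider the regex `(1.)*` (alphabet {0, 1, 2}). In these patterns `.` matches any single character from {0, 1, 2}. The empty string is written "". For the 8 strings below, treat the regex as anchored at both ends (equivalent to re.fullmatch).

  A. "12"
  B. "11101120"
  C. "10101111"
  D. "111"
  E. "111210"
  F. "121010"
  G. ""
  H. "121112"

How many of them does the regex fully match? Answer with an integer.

A. "12" → match
B. "11101120" → no match
C. "10101111" → match
D. "111" → no match
E. "111210" → match
F. "121010" → match
G. "" → match
H. "121112" → match
Total matched: 6

6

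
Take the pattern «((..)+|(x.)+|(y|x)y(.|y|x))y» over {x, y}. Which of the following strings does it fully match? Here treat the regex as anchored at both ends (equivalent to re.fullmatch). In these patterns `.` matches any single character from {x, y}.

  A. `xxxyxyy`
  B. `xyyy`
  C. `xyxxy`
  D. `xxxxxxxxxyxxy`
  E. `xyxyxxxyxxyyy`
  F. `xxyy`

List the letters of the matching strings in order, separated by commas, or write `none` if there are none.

A, B, C, D, E

A → match
B → match
C → match
D → match
E → match
F → no match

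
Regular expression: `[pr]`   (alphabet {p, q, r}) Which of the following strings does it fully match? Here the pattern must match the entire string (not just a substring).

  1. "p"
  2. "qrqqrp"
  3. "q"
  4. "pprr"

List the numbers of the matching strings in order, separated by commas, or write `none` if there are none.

1 → match
2 → no match
3 → no match
4 → no match

1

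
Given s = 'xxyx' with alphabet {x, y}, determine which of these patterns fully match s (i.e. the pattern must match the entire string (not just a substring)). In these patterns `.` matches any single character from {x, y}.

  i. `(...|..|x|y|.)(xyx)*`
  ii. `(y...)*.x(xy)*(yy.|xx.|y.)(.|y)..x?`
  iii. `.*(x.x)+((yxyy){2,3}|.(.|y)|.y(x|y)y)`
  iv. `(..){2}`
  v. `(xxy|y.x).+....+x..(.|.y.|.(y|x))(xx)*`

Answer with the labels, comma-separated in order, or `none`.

i, iv

i → match
ii → no match
iii → no match
iv → match
v → no match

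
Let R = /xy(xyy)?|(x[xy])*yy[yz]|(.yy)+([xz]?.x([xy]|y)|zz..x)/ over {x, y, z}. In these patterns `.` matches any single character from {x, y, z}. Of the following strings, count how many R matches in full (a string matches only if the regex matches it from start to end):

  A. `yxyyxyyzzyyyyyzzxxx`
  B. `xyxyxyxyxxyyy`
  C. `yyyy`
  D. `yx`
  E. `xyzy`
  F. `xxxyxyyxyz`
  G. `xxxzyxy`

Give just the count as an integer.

1

A → no match
B → match
C → no match
D → no match
E → no match
F → no match
G → no match
Total matched: 1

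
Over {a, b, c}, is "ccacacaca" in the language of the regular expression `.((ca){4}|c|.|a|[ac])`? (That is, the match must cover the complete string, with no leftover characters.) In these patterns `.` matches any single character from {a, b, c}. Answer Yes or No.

Yes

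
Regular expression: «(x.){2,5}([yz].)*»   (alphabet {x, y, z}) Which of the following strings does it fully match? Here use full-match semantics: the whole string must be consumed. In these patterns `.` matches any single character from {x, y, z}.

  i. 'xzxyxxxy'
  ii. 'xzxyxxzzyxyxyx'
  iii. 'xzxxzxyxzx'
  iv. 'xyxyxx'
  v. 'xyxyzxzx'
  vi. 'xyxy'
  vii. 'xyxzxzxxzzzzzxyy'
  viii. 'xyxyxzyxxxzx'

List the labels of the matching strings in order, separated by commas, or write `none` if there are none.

i, ii, iii, iv, v, vi, vii

i → match
ii → match
iii → match
iv → match
v → match
vi → match
vii → match
viii → no match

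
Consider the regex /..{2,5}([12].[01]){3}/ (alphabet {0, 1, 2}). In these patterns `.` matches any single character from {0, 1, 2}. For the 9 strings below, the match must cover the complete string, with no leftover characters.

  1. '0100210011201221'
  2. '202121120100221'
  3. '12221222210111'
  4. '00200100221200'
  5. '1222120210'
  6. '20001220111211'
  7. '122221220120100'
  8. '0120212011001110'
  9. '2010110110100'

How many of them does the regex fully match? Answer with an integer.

1 → no match
2 → match
3 → no match
4 → match
5. '1222120210' → no match
6 → match
7 → match
8 → no match
9 → match
Total matched: 5

5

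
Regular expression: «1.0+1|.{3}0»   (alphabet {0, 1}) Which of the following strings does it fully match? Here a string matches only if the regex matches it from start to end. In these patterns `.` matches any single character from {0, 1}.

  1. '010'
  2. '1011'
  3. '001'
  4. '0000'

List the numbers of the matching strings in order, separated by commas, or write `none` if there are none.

4

1. '010' → no match
2. '1011' → no match
3. '001' → no match
4. '0000' → match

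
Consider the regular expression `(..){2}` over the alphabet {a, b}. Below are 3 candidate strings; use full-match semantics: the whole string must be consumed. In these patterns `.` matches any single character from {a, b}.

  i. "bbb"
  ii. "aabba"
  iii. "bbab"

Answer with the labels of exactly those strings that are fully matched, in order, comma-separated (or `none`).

iii

i → no match
ii → no match
iii → match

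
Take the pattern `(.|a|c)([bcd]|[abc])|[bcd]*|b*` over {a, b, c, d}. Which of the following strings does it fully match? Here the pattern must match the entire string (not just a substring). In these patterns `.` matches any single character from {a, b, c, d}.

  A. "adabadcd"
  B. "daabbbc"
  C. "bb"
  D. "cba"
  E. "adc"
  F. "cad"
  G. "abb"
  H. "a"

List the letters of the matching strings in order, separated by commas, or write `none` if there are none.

C

A. "adabadcd" → no match
B. "daabbbc" → no match
C. "bb" → match
D. "cba" → no match
E. "adc" → no match
F. "cad" → no match
G. "abb" → no match
H. "a" → no match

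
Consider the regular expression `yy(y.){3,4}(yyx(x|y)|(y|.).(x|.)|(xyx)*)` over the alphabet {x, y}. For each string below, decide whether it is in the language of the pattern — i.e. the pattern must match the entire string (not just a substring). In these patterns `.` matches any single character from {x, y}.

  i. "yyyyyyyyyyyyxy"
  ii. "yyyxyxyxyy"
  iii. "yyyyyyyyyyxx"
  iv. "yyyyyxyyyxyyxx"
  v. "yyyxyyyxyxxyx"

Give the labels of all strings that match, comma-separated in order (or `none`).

i, ii, iii, iv, v

i → match
ii → match
iii → match
iv → match
v → match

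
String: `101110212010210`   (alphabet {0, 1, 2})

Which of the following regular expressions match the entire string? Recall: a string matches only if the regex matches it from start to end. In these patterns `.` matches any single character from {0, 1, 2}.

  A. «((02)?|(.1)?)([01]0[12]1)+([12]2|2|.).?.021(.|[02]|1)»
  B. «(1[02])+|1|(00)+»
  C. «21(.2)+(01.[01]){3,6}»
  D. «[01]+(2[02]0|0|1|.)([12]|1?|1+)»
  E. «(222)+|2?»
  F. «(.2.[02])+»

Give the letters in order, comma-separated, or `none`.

A → match
B → no match
C → no match — must start with `21`
D → no match
E → no match
F → no match

A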